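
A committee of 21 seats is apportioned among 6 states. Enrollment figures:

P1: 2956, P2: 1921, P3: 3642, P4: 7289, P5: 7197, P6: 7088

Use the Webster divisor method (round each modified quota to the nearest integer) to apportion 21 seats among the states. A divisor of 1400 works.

With modified divisor 1400: modified quotas P1 2.111, P2 1.372, P3 2.601, P4 5.206, P5 5.141, P6 5.063.
Rounding to the nearest integer: P1 2, P2 1, P3 3, P4 5, P5 5, P6 5 (total 21).

P1=2; P2=1; P3=3; P4=5; P5=5; P6=5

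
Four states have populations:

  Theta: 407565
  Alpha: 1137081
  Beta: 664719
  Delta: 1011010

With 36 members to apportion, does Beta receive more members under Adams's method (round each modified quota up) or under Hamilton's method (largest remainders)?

Adams

Adams: Theta 5, Alpha 12, Beta 8, Delta 11.
Hamilton: Theta 5, Alpha 13, Beta 7, Delta 11.
Beta gets 8 under Adams and 7 under Hamilton.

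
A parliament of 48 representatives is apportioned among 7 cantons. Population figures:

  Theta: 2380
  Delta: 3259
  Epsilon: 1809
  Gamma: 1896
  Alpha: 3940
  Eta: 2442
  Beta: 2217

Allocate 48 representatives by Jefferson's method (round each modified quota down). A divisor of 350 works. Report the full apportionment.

With modified divisor 350: modified quotas Theta 6.800, Delta 9.311, Epsilon 5.169, Gamma 5.417, Alpha 11.257, Eta 6.977, Beta 6.334.
Rounding down: Theta 6, Delta 9, Epsilon 5, Gamma 5, Alpha 11, Eta 6, Beta 6 (total 48).

Theta 6; Delta 9; Epsilon 5; Gamma 5; Alpha 11; Eta 6; Beta 6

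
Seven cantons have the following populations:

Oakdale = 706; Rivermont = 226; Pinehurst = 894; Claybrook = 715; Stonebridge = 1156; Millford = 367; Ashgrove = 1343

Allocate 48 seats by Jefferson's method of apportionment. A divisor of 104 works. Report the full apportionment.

With modified divisor 104: modified quotas Oakdale 6.788, Rivermont 2.173, Pinehurst 8.596, Claybrook 6.875, Stonebridge 11.115, Millford 3.529, Ashgrove 12.913.
Rounding down: Oakdale 6, Rivermont 2, Pinehurst 8, Claybrook 6, Stonebridge 11, Millford 3, Ashgrove 12 (total 48).

Oakdale: 6, Rivermont: 2, Pinehurst: 8, Claybrook: 6, Stonebridge: 11, Millford: 3, Ashgrove: 12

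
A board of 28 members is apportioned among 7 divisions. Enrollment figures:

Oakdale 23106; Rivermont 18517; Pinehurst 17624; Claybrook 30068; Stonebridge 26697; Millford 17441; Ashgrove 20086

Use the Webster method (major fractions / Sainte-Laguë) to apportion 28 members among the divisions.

Standard divisor 153539/28 ≈ 5483.536; standard quotas: Oakdale 4.214, Rivermont 3.377, Pinehurst 3.214, Claybrook 5.483, Stonebridge 4.869, Millford 3.181, Ashgrove 3.663.
Rounding to the nearest integer gives 4, 3, 3, 5, 5, 3, 4 = 27 seats, so the divisor must be adjusted.
With modified divisor 5400: modified quotas Oakdale 4.279, Rivermont 3.429, Pinehurst 3.264, Claybrook 5.568, Stonebridge 4.944, Millford 3.230, Ashgrove 3.720.
Rounding to the nearest integer: Oakdale 4, Rivermont 3, Pinehurst 3, Claybrook 6, Stonebridge 5, Millford 3, Ashgrove 4 (total 28).

Oakdale=4; Rivermont=3; Pinehurst=3; Claybrook=6; Stonebridge=5; Millford=3; Ashgrove=4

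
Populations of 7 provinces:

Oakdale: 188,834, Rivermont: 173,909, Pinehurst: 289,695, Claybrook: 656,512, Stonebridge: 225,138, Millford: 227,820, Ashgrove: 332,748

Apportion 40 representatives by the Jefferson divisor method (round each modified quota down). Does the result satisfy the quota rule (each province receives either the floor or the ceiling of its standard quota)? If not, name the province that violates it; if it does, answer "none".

none

Standard quotas: Oakdale 3.606, Rivermont 3.321, Pinehurst 5.532, Claybrook 12.537, Stonebridge 4.299, Millford 4.350, Ashgrove 6.354.
Jefferson allocation: Oakdale 3, Rivermont 3, Pinehurst 6, Claybrook 13, Stonebridge 4, Millford 4, Ashgrove 7.
Every allocation lies between the lower and upper quota.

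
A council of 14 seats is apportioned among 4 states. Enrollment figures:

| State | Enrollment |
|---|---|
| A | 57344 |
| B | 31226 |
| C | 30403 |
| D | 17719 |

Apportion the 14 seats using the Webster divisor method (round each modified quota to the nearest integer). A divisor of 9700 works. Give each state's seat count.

A=6; B=3; C=3; D=2

With modified divisor 9700: modified quotas A 5.912, B 3.219, C 3.134, D 1.827.
Rounding to the nearest integer: A 6, B 3, C 3, D 2 (total 14).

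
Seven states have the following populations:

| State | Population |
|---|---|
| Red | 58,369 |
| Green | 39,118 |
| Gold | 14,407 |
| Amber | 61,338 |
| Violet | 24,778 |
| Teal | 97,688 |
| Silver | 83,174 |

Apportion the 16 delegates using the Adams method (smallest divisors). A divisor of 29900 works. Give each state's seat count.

Red=2; Green=2; Gold=1; Amber=3; Violet=1; Teal=4; Silver=3

With modified divisor 29900: modified quotas Red 1.952, Green 1.308, Gold 0.482, Amber 2.051, Violet 0.829, Teal 3.267, Silver 2.782.
Rounding up: Red 2, Green 2, Gold 1, Amber 3, Violet 1, Teal 4, Silver 3 (total 16).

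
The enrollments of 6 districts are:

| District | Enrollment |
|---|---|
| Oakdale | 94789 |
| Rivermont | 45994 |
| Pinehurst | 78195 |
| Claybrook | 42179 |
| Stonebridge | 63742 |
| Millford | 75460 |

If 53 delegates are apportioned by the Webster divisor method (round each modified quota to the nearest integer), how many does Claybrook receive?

6

Standard divisor 400359/53 ≈ 7553.943; standard quotas: Oakdale 12.548, Rivermont 6.089, Pinehurst 10.352, Claybrook 5.584, Stonebridge 8.438, Millford 9.989.
Rounding to the nearest integer gives Oakdale 13, Rivermont 6, Pinehurst 10, Claybrook 6, Stonebridge 8, Millford 10 — total 53, matching the house size, so no adjustment is needed.
Claybrook receives 6.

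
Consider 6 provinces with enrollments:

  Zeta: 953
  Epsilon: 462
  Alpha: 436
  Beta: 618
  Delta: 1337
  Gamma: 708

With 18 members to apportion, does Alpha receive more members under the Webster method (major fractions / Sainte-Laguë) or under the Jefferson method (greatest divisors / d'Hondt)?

Webster

Webster: Zeta 4, Epsilon 2, Alpha 2, Beta 2, Delta 5, Gamma 3.
Jefferson: Zeta 4, Epsilon 2, Alpha 1, Beta 2, Delta 6, Gamma 3.
Alpha gets 2 under Webster and 1 under Jefferson.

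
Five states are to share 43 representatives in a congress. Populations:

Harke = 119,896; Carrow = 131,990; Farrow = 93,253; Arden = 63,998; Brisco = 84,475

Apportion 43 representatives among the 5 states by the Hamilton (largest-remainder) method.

Harke: 10; Carrow: 12; Farrow: 8; Arden: 6; Brisco: 7

Standard divisor: 493612 ÷ 43 ≈ 11479.349.
Standard quotas: Harke 10.4445, Carrow 11.4980, Farrow 8.1235, Arden 5.5751, Brisco 7.3589.
Lower quotas: Harke 10, Carrow 11, Farrow 8, Arden 5, Brisco 7 (sum 41, leaving 2 seats).
Remainders in descending order: Arden 0.5751, Carrow 0.4980, Harke 0.4445, Brisco 0.3589, Farrow 0.1235.
The surplus seats go to Arden, Carrow.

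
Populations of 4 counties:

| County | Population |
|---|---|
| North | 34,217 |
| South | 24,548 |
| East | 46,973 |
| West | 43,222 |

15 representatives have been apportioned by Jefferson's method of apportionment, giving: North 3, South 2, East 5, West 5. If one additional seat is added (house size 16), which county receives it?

Priority for the next seat is population ÷ (current seats + 1).
Priorities: North 8554.250, South 8182.667, East 7828.833, West 7203.667.
Highest priority: North.

North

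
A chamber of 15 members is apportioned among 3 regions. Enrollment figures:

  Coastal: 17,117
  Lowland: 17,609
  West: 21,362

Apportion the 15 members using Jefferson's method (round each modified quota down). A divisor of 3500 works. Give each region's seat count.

With modified divisor 3500: modified quotas Coastal 4.891, Lowland 5.031, West 6.103.
Rounding down: Coastal 4, Lowland 5, West 6 (total 15).

Coastal: 4, Lowland: 5, West: 6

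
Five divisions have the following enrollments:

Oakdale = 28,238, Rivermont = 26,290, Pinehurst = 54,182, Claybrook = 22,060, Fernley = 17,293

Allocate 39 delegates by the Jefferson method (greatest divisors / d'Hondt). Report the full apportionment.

Standard divisor 148063/39 ≈ 3796.487; standard quotas: Oakdale 7.438, Rivermont 6.925, Pinehurst 14.272, Claybrook 5.811, Fernley 4.555.
Rounding down gives 7, 6, 14, 5, 4 = 36 seats, so the divisor must be adjusted.
With modified divisor 3600: modified quotas Oakdale 7.844, Rivermont 7.303, Pinehurst 15.051, Claybrook 6.128, Fernley 4.804.
Rounding down: Oakdale 7, Rivermont 7, Pinehurst 15, Claybrook 6, Fernley 4 (total 39).

Oakdale 7, Rivermont 7, Pinehurst 15, Claybrook 6, Fernley 4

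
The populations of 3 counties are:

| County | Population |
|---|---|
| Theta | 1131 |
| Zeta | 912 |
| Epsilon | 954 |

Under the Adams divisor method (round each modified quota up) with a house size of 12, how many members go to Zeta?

Standard divisor 2997/12 ≈ 249.75; standard quotas: Theta 4.529, Zeta 3.652, Epsilon 3.820.
Rounding up gives 5, 4, 4 = 13 seats, so the divisor must be adjusted.
With modified divisor 300: modified quotas Theta 3.770, Zeta 3.040, Epsilon 3.180.
Rounding up: Theta 4, Zeta 4, Epsilon 4 (total 12).
Zeta receives 4.

4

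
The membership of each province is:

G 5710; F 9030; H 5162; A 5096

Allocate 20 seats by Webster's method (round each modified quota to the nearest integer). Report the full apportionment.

G 5, F 7, H 4, A 4

Standard divisor 24998/20 ≈ 1249.9; standard quotas: G 4.568, F 7.225, H 4.130, A 4.077.
Rounding to the nearest integer gives G 5, F 7, H 4, A 4 — total 20, matching the house size, so no adjustment is needed.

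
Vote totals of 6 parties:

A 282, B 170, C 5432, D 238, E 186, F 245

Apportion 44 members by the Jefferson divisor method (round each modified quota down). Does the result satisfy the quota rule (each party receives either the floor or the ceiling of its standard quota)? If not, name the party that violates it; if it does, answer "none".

C

Standard quotas: A 1.893, B 1.141, C 36.473, D 1.598, E 1.249, F 1.645.
Jefferson allocation: A 2, B 1, C 38, D 1, E 1, F 1.
C has quota 36.473 (lower 36, upper 37) but receives 38 — outside the quota interval.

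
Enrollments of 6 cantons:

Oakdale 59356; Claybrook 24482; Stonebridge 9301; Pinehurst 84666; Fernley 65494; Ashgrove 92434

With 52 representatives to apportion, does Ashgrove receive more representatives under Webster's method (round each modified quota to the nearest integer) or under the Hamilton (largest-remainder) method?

Webster: Oakdale 9, Claybrook 4, Stonebridge 1, Pinehurst 13, Fernley 10, Ashgrove 15.
Hamilton: Oakdale 9, Claybrook 4, Stonebridge 2, Pinehurst 13, Fernley 10, Ashgrove 14.
Ashgrove gets 15 under Webster and 14 under Hamilton.

Webster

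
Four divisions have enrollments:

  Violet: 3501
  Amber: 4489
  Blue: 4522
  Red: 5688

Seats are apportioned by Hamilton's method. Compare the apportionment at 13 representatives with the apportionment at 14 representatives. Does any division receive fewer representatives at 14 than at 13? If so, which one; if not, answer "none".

At 13 seats: Violet 3, Amber 3, Blue 3, Red 4.
At 14 seats: Violet 3, Amber 3, Blue 4, Red 4.
No division's allocation decreased.

none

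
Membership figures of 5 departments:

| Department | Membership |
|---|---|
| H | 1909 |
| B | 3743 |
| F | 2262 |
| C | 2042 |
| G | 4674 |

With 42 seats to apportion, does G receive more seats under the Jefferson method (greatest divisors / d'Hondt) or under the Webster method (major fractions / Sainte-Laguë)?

Jefferson

Jefferson: H 5, B 11, F 6, C 6, G 14.
Webster: H 5, B 11, F 7, C 6, G 13.
G gets 14 under Jefferson and 13 under Webster.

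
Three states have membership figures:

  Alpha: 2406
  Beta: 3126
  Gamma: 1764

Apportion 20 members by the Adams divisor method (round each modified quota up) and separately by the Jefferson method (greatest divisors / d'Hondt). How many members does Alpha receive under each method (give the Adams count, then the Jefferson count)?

7 and 6

Adams: Alpha 7, Beta 8, Gamma 5.
Jefferson: Alpha 6, Beta 9, Gamma 5.
Alpha gets 7 under Adams and 6 under Jefferson.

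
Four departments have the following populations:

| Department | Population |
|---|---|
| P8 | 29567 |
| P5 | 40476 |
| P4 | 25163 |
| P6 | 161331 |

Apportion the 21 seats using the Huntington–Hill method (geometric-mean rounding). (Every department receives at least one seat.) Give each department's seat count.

P8 3; P5 3; P4 2; P6 13

With divisor 12015: modified quotas P8 2.461, P5 3.369, P4 2.094, P6 13.427.
Geometric-mean thresholds: P8 √(2·3)=2.449, P5 √(3·4)=3.464, P4 √(2·3)=2.449, P6 √(13·14)=13.491.
Each quota rounded against its threshold gives P8 3, P5 3, P4 2, P6 13 (total 21).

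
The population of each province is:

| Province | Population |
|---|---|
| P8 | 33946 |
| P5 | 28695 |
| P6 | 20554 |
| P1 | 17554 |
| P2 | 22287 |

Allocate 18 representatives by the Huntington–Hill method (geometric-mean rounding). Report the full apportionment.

With divisor 6800: modified quotas P8 4.992, P5 4.220, P6 3.023, P1 2.581, P2 3.277.
Geometric-mean thresholds: P8 √(4·5)=4.472, P5 √(4·5)=4.472, P6 √(3·4)=3.464, P1 √(2·3)=2.449, P2 √(3·4)=3.464.
Each quota rounded against its threshold gives P8 5, P5 4, P6 3, P1 3, P2 3 (total 18).

P8=5; P5=4; P6=3; P1=3; P2=3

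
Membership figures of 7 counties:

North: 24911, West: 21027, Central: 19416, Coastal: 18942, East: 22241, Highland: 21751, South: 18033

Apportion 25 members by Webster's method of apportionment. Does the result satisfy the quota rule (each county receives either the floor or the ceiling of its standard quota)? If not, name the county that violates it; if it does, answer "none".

Standard quotas: North 4.256, West 3.593, Central 3.317, Coastal 3.236, East 3.800, Highland 3.716, South 3.081.
Webster allocation: North 4, West 4, Central 3, Coastal 3, East 4, Highland 4, South 3.
Every allocation lies between the lower and upper quota.

none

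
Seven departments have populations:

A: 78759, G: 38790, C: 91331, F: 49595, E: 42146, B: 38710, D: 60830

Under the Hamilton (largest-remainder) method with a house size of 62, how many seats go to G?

6

The standard divisor is 400161/62 ≈ 6454.21.
Standard quotas: A 12.2027, G 6.0100, C 14.1506, F 7.6841, E 6.5300, B 5.9976, D 9.4249.
Lower quotas: A 12, G 6, C 14, F 7, E 6, B 5, D 9 (sum 59, leaving 3 seats).
Remainders in descending order: B 0.9976, F 0.6841, E 0.5300, D 0.4249, A 0.2027, C 0.1506, G 0.0100.
The surplus seats go to B, F, E.
G receives 6.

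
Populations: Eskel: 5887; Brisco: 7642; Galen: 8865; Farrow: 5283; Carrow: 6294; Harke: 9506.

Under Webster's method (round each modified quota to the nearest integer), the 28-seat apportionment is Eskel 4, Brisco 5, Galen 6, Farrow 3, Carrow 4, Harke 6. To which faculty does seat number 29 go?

Priority for the next seat is population ÷ (current seats + 0.5).
Priorities: Eskel 1308.222, Brisco 1389.455, Galen 1363.846, Farrow 1509.429, Carrow 1398.667, Harke 1462.462.
Highest priority: Farrow.

Farrow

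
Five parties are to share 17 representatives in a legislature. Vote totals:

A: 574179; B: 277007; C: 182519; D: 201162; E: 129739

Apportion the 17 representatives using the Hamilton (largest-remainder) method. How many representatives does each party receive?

Standard divisor: 1364606 ÷ 17 ≈ 80270.941.
Standard quotas: A 7.1530, B 3.4509, C 2.2738, D 2.5060, E 1.6163.
Lower quotas: A 7, B 3, C 2, D 2, E 1 (sum 15, leaving 2 seats).
Remainders in descending order: E 0.6163, D 0.5060, B 0.4509, C 0.2738, A 0.1530.
Largest remainders: E, D receive the extra seats.

A=7, B=3, C=2, D=3, E=2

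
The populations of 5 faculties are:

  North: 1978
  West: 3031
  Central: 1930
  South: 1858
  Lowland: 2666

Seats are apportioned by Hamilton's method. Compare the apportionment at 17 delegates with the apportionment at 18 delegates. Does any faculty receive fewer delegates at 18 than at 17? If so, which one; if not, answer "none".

none

At 17 seats: North 3, West 4, Central 3, South 3, Lowland 4.
At 18 seats: North 3, West 5, Central 3, South 3, Lowland 4.
No faculty's allocation decreased.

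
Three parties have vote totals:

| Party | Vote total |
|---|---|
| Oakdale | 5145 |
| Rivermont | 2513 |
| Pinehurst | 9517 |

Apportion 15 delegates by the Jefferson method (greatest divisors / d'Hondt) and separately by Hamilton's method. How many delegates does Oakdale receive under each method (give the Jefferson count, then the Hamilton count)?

4 and 5

Jefferson: Oakdale 4, Rivermont 2, Pinehurst 9.
Hamilton: Oakdale 5, Rivermont 2, Pinehurst 8.
Oakdale gets 4 under Jefferson and 5 under Hamilton.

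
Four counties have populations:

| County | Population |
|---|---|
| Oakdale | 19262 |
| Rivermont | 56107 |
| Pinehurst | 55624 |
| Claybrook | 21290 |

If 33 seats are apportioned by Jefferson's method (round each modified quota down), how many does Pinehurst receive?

Standard divisor 152283/33 ≈ 4614.636; standard quotas: Oakdale 4.174, Rivermont 12.158, Pinehurst 12.054, Claybrook 4.614.
Rounding down gives 4, 12, 12, 4 = 32 seats, so the divisor must be adjusted.
With modified divisor 4300: modified quotas Oakdale 4.480, Rivermont 13.048, Pinehurst 12.936, Claybrook 4.951.
Rounding down: Oakdale 4, Rivermont 13, Pinehurst 12, Claybrook 4 (total 33).
Pinehurst receives 12.

12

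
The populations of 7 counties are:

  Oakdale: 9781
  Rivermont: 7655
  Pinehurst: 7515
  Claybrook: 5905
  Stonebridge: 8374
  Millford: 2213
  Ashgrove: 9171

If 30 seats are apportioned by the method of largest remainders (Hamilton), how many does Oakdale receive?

6

The standard divisor is 50614/30 ≈ 1687.133.
Standard quotas: Oakdale 5.7974, Rivermont 4.5373, Pinehurst 4.4543, Claybrook 3.5000, Stonebridge 4.9634, Millford 1.3117, Ashgrove 5.4358.
Lower quotas: Oakdale 5, Rivermont 4, Pinehurst 4, Claybrook 3, Stonebridge 4, Millford 1, Ashgrove 5 (sum 26, leaving 4 seats).
Remainders in descending order: Stonebridge 0.9634, Oakdale 0.7974, Rivermont 0.5373, Claybrook 0.5000, Pinehurst 0.4543, Ashgrove 0.4358, Millford 0.3117.
Largest remainders: Stonebridge, Oakdale, Rivermont, Claybrook receive the extra seats.
Oakdale receives 6.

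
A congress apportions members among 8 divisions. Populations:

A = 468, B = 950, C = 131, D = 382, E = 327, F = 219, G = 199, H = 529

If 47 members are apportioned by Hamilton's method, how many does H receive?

8

Total 3205; standard divisor 3205/47 ≈ 68.191.
Standard quotas: A 6.863, B 13.931, C 1.921, D 5.602, E 4.795, F 3.212, G 2.918, H 7.758.
Lower quotas: A 6, B 13, C 1, D 5, E 4, F 3, G 2, H 7 (sum 41, leaving 6 seats).
Remainders in descending order: B 0.931, C 0.921, G 0.918, A 0.863, E 0.795, H 0.758, D 0.602, F 0.212.
The surplus seats go to B, C, G, A, E, H.
H receives 8.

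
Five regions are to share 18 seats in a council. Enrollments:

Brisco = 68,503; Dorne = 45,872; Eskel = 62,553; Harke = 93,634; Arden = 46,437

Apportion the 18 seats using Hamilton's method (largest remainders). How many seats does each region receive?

Brisco=4, Dorne=3, Eskel=3, Harke=5, Arden=3

Standard divisor: 316999 ÷ 18 ≈ 17611.056.
Standard quotas: Brisco 3.8898, Dorne 2.6047, Eskel 3.5519, Harke 5.3168, Arden 2.6368.
Lower quotas: Brisco 3, Dorne 2, Eskel 3, Harke 5, Arden 2 (sum 15, leaving 3 seats).
Remainders in descending order: Brisco 0.8898, Arden 0.6368, Dorne 0.6047, Eskel 0.5519, Harke 0.3168.
Largest remainders: Brisco, Arden, Dorne receive the extra seats.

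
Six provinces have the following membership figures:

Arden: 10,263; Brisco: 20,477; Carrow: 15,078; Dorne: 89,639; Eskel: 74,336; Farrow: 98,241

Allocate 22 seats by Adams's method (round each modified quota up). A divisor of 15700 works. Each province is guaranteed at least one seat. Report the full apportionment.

Arden 1, Brisco 2, Carrow 1, Dorne 6, Eskel 5, Farrow 7

With modified divisor 15700: modified quotas Arden 0.654, Brisco 1.304, Carrow 0.960, Dorne 5.709, Eskel 4.735, Farrow 6.257.
Rounding up: Arden 1, Brisco 2, Carrow 1, Dorne 6, Eskel 5, Farrow 7 (total 22).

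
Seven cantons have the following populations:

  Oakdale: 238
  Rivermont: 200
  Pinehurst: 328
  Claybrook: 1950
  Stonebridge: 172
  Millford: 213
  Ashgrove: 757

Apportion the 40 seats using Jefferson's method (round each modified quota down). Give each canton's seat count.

Standard divisor 3858/40 ≈ 96.45; standard quotas: Oakdale 2.468, Rivermont 2.074, Pinehurst 3.401, Claybrook 20.218, Stonebridge 1.783, Millford 2.208, Ashgrove 7.849.
Rounding down gives 2, 2, 3, 20, 1, 2, 7 = 37 seats, so the divisor must be adjusted.
With modified divisor 87: modified quotas Oakdale 2.736, Rivermont 2.299, Pinehurst 3.770, Claybrook 22.414, Stonebridge 1.977, Millford 2.448, Ashgrove 8.701.
Rounding down: Oakdale 2, Rivermont 2, Pinehurst 3, Claybrook 22, Stonebridge 1, Millford 2, Ashgrove 8 (total 40).

Oakdale=2; Rivermont=2; Pinehurst=3; Claybrook=22; Stonebridge=1; Millford=2; Ashgrove=8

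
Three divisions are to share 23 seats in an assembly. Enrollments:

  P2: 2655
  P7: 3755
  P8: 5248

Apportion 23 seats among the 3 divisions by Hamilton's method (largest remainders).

The standard divisor is 11658/23 ≈ 506.87.
Standard quotas: P2 5.2380, P7 7.4082, P8 10.3537.
Lower quotas: P2 5, P7 7, P8 10 (sum 22, leaving 1 seat).
Remainders in descending order: P7 0.4082, P8 0.3537, P2 0.2380.
Largest remainder: P7 receives the extra seat.

P2 5; P7 8; P8 10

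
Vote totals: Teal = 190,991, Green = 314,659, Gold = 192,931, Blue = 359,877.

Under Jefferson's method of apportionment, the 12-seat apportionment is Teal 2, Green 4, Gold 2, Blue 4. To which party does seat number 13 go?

Priority for the next seat is population ÷ (current seats + 1).
Priorities: Teal 63663.667, Green 62931.800, Gold 64310.333, Blue 71975.400.
Highest priority: Blue.

Blue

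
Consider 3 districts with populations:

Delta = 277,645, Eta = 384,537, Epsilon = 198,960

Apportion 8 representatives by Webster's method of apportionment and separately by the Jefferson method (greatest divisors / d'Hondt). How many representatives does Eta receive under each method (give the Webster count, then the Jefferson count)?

3 and 4

Webster: Delta 3, Eta 3, Epsilon 2.
Jefferson: Delta 2, Eta 4, Epsilon 2.
Eta gets 3 under Webster and 4 under Jefferson.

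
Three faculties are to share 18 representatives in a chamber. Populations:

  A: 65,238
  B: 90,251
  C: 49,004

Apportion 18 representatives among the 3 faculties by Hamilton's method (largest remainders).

Total 204493; standard divisor 204493/18 ≈ 11360.722.
Standard quotas: A 5.7424, B 7.9441, C 4.3135.
Lower quotas: A 5, B 7, C 4 (sum 16, leaving 2 seats).
Remainders in descending order: B 0.9441, A 0.7424, C 0.3135.
Largest remainders: B, A receive the extra seats.

A=6; B=8; C=4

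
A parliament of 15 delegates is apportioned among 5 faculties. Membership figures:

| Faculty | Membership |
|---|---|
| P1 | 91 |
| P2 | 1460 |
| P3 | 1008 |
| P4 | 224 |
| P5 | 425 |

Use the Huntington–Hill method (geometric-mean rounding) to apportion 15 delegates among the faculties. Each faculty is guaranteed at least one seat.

With divisor 225.3: modified quotas P1 0.404, P2 6.480, P3 4.474, P4 0.994, P5 1.886.
Geometric-mean thresholds: P1 (min 1), P2 √(6·7)=6.481, P3 √(4·5)=4.472, P4 (min 1), P5 √(1·2)=1.414.
Each quota rounded against its threshold gives P1 1, P2 6, P3 5, P4 1, P5 2 (total 15).

P1 1, P2 6, P3 5, P4 1, P5 2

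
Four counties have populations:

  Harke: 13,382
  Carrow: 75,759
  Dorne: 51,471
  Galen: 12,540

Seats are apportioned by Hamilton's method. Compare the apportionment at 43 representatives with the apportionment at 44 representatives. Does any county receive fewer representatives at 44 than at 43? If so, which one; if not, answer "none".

At 43 seats: Harke 4, Carrow 21, Dorne 14, Galen 4.
At 44 seats: Harke 4, Carrow 22, Dorne 15, Galen 3.
Galen drops from 4 to 3.

Galen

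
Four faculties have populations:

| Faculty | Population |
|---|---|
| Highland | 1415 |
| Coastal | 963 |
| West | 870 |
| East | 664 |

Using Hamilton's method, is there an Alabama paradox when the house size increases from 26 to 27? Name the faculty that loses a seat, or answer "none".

East

At 26 seats: Highland 9, Coastal 6, West 6, East 5.
At 27 seats: Highland 10, Coastal 7, West 6, East 4.
East drops from 5 to 4.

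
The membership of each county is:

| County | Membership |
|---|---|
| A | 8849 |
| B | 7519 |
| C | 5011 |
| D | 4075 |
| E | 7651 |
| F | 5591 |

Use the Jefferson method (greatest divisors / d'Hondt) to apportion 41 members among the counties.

A 10, B 8, C 5, D 4, E 8, F 6

Standard divisor 38696/41 ≈ 943.805; standard quotas: A 9.376, B 7.967, C 5.309, D 4.318, E 8.107, F 5.924.
Rounding down gives 9, 7, 5, 4, 8, 5 = 38 seats, so the divisor must be adjusted.
With modified divisor 870: modified quotas A 10.171, B 8.643, C 5.760, D 4.684, E 8.794, F 6.426.
Rounding down: A 10, B 8, C 5, D 4, E 8, F 6 (total 41).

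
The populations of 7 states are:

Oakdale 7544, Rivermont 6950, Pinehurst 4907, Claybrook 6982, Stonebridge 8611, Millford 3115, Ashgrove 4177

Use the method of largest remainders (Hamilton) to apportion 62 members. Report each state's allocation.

The standard divisor is 42286/62 ≈ 682.032.
Standard quotas: Oakdale 11.0611, Rivermont 10.1901, Pinehurst 7.1947, Claybrook 10.2371, Stonebridge 12.6255, Millford 4.5672, Ashgrove 6.1243.
Lower quotas: Oakdale 11, Rivermont 10, Pinehurst 7, Claybrook 10, Stonebridge 12, Millford 4, Ashgrove 6 (sum 60, leaving 2 seats).
Remainders in descending order: Stonebridge 0.6255, Millford 0.5672, Claybrook 0.2371, Pinehurst 0.1947, Rivermont 0.1901, Ashgrove 0.1243, Oakdale 0.0611.
The surplus seats go to Stonebridge, Millford.

Oakdale: 11, Rivermont: 10, Pinehurst: 7, Claybrook: 10, Stonebridge: 13, Millford: 5, Ashgrove: 6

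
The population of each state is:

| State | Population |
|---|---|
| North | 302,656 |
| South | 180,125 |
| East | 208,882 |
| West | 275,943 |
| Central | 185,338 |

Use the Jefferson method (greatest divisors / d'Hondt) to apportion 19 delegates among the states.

North 5; South 3; East 3; West 5; Central 3

Standard divisor 1152944/19 ≈ 60681.263; standard quotas: North 4.988, South 2.968, East 3.442, West 4.547, Central 3.054.
Rounding down gives 4, 2, 3, 4, 3 = 16 seats, so the divisor must be adjusted.
With modified divisor 53700: modified quotas North 5.636, South 3.354, East 3.890, West 5.139, Central 3.451.
Rounding down: North 5, South 3, East 3, West 5, Central 3 (total 19).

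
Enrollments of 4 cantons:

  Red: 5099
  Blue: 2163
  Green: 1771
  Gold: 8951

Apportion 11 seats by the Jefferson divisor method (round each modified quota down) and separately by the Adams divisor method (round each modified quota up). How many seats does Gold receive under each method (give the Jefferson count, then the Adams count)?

Jefferson: Red 3, Blue 1, Green 1, Gold 6.
Adams: Red 3, Blue 2, Green 1, Gold 5.
Gold gets 6 under Jefferson and 5 under Adams.

6 and 5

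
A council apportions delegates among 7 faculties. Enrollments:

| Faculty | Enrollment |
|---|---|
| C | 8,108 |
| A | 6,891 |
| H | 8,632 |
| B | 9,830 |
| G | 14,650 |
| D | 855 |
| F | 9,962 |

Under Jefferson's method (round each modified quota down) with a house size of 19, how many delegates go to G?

5

Standard divisor 58928/19 ≈ 3101.474; standard quotas: C 2.614, A 2.222, H 2.783, B 3.169, G 4.724, D 0.276, F 3.212.
Rounding down gives 2, 2, 2, 3, 4, 0, 3 = 16 seats, so the divisor must be adjusted.
With modified divisor 2600: modified quotas C 3.118, A 2.650, H 3.320, B 3.781, G 5.635, D 0.329, F 3.832.
Rounding down: C 3, A 2, H 3, B 3, G 5, D 0, F 3 (total 19).
G receives 5.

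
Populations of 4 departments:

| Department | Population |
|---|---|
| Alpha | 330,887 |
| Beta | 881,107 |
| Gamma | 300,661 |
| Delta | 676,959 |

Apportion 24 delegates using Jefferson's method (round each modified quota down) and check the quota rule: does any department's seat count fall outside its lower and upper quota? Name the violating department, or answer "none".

Standard quotas: Alpha 3.627, Beta 9.658, Gamma 3.295, Delta 7.420.
Jefferson allocation: Alpha 3, Beta 10, Gamma 3, Delta 8.
Every allocation lies between the lower and upper quota.

none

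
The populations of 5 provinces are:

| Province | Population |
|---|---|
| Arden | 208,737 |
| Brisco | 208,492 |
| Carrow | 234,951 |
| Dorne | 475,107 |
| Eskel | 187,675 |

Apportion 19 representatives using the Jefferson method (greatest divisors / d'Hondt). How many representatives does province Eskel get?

3

Standard divisor 1314962/19 ≈ 69208.526; standard quotas: Arden 3.016, Brisco 3.013, Carrow 3.395, Dorne 6.865, Eskel 2.712.
Rounding down gives 3, 3, 3, 6, 2 = 17 seats, so the divisor must be adjusted.
With modified divisor 61000: modified quotas Arden 3.422, Brisco 3.418, Carrow 3.852, Dorne 7.789, Eskel 3.077.
Rounding down: Arden 3, Brisco 3, Carrow 3, Dorne 7, Eskel 3 (total 19).
Eskel receives 3.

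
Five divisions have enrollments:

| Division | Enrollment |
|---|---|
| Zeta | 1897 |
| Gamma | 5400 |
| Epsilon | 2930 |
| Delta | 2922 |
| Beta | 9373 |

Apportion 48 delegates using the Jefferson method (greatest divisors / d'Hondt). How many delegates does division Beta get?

Standard divisor 22522/48 ≈ 469.208; standard quotas: Zeta 4.043, Gamma 11.509, Epsilon 6.245, Delta 6.228, Beta 19.976.
Rounding down gives 4, 11, 6, 6, 19 = 46 seats, so the divisor must be adjusted.
With modified divisor 448: modified quotas Zeta 4.234, Gamma 12.054, Epsilon 6.540, Delta 6.522, Beta 20.922.
Rounding down: Zeta 4, Gamma 12, Epsilon 6, Delta 6, Beta 20 (total 48).
Beta receives 20.

20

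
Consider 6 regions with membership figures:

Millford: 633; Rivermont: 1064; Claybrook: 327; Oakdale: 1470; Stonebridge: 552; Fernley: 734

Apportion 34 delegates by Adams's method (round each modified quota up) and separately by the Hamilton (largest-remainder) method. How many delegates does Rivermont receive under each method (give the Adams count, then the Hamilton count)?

Adams: Millford 5, Rivermont 7, Claybrook 3, Oakdale 10, Stonebridge 4, Fernley 5.
Hamilton: Millford 5, Rivermont 8, Claybrook 2, Oakdale 10, Stonebridge 4, Fernley 5.
Rivermont gets 7 under Adams and 8 under Hamilton.

7 and 8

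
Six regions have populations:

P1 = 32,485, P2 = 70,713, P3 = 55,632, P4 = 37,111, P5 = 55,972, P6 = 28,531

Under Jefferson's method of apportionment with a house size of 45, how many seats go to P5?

Standard divisor 280444/45 ≈ 6232.089; standard quotas: P1 5.213, P2 11.347, P3 8.927, P4 5.955, P5 8.981, P6 4.578.
Rounding down gives 5, 11, 8, 5, 8, 4 = 41 seats, so the divisor must be adjusted.
With modified divisor 5800: modified quotas P1 5.601, P2 12.192, P3 9.592, P4 6.398, P5 9.650, P6 4.919.
Rounding down: P1 5, P2 12, P3 9, P4 6, P5 9, P6 4 (total 45).
P5 receives 9.

9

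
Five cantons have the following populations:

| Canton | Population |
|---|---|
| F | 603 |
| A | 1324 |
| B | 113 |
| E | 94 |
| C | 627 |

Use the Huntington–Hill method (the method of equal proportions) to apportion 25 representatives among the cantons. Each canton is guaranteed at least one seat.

F=5, A=12, B=1, E=1, C=6

With divisor 112: modified quotas F 5.384, A 11.821, B 1.009, E 0.839, C 5.598.
Geometric-mean thresholds: F √(5·6)=5.477, A √(11·12)=11.489, B √(1·2)=1.414, E (min 1), C √(5·6)=5.477.
Each quota rounded against its threshold gives F 5, A 12, B 1, E 1, C 6 (total 25).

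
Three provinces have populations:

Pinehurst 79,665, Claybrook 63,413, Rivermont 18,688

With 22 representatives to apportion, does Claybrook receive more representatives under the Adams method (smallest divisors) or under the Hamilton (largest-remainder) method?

Hamilton

Adams: Pinehurst 11, Claybrook 8, Rivermont 3.
Hamilton: Pinehurst 11, Claybrook 9, Rivermont 2.
Claybrook gets 8 under Adams and 9 under Hamilton.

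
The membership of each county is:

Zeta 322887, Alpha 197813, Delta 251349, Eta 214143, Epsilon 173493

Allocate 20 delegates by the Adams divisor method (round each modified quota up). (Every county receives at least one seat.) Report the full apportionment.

Zeta 5; Alpha 4; Delta 4; Eta 4; Epsilon 3

Standard divisor 1159685/20 ≈ 57984.25; standard quotas: Zeta 5.569, Alpha 3.411, Delta 4.335, Eta 3.693, Epsilon 2.992.
Rounding up gives 6, 4, 5, 4, 3 = 22 seats, so the divisor must be adjusted.
With modified divisor 65300: modified quotas Zeta 4.945, Alpha 3.029, Delta 3.849, Eta 3.279, Epsilon 2.657.
Rounding up: Zeta 5, Alpha 4, Delta 4, Eta 4, Epsilon 3 (total 20).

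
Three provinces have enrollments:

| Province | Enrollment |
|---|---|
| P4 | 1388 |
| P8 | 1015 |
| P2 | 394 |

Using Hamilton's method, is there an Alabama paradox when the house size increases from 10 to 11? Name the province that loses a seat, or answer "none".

At 10 seats: P4 5, P8 4, P2 1.
At 11 seats: P4 5, P8 4, P2 2.
No province's allocation decreased.

none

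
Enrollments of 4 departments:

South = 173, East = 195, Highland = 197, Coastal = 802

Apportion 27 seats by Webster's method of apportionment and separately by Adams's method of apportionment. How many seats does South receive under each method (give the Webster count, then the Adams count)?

3 and 4

Webster: South 3, East 4, Highland 4, Coastal 16.
Adams: South 4, East 4, Highland 4, Coastal 15.
South gets 3 under Webster and 4 under Adams.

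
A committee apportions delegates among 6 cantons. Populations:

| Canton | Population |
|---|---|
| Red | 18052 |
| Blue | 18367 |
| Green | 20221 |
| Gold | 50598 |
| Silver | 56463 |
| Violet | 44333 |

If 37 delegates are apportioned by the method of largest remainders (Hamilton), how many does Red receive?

Total 208034; standard divisor 208034/37 ≈ 5622.541.
Standard quotas: Red 3.2106, Blue 3.2667, Green 3.5964, Gold 8.9991, Silver 10.0423, Violet 7.8849.
Lower quotas: Red 3, Blue 3, Green 3, Gold 8, Silver 10, Violet 7 (sum 34, leaving 3 seats).
Remainders in descending order: Gold 0.9991, Violet 0.8849, Green 0.5964, Blue 0.2667, Red 0.2106, Silver 0.0423.
Largest remainders: Gold, Violet, Green receive the extra seats.
Red receives 3.

3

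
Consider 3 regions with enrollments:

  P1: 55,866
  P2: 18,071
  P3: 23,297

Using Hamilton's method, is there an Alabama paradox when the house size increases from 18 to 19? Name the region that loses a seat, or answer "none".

At 18 seats: P1 10, P2 4, P3 4.
At 19 seats: P1 11, P2 3, P3 5.
P2 drops from 4 to 3.

P2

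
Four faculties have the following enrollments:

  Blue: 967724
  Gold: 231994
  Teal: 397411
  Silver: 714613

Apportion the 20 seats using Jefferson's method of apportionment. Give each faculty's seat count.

Standard divisor 2311742/20 ≈ 115587.1; standard quotas: Blue 8.372, Gold 2.007, Teal 3.438, Silver 6.182.
Rounding down gives 8, 2, 3, 6 = 19 seats, so the divisor must be adjusted.
With modified divisor 104800: modified quotas Blue 9.234, Gold 2.214, Teal 3.792, Silver 6.819.
Rounding down: Blue 9, Gold 2, Teal 3, Silver 6 (total 20).

Blue: 9, Gold: 2, Teal: 3, Silver: 6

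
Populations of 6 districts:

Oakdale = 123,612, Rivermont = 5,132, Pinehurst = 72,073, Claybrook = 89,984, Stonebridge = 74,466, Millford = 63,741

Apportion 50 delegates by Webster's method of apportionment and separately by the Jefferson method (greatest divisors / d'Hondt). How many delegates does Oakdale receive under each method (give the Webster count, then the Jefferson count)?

14 and 15

Webster: Oakdale 14, Rivermont 1, Pinehurst 8, Claybrook 11, Stonebridge 9, Millford 7.
Jefferson: Oakdale 15, Rivermont 0, Pinehurst 8, Claybrook 11, Stonebridge 9, Millford 7.
Oakdale gets 14 under Webster and 15 under Jefferson.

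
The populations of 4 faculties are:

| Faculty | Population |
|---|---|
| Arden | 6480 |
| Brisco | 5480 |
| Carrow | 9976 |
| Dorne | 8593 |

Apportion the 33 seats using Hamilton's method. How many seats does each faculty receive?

The standard divisor is 30529/33 ≈ 925.121.
Standard quotas: Arden 7.0045, Brisco 5.9235, Carrow 10.7835, Dorne 9.2885.
Lower quotas: Arden 7, Brisco 5, Carrow 10, Dorne 9 (sum 31, leaving 2 seats).
Remainders in descending order: Brisco 0.9235, Carrow 0.7835, Dorne 0.2885, Arden 0.0045.
Largest remainders: Brisco, Carrow receive the extra seats.

Arden=7; Brisco=6; Carrow=11; Dorne=9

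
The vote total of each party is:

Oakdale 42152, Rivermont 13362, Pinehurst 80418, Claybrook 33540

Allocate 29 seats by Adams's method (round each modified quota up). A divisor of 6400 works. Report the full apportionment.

Oakdale 7; Rivermont 3; Pinehurst 13; Claybrook 6

With modified divisor 6400: modified quotas Oakdale 6.586, Rivermont 2.088, Pinehurst 12.565, Claybrook 5.241.
Rounding up: Oakdale 7, Rivermont 3, Pinehurst 13, Claybrook 6 (total 29).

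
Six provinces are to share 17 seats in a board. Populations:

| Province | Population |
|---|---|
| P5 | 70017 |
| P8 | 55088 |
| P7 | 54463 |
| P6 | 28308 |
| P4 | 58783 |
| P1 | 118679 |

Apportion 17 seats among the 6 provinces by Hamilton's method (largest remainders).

P5 3, P8 3, P7 2, P6 1, P4 3, P1 5

The standard divisor is 385338/17 ≈ 22666.941.
Standard quotas: P5 3.0889, P8 2.4303, P7 2.4028, P6 1.2489, P4 2.5933, P1 5.2358.
Lower quotas: P5 3, P8 2, P7 2, P6 1, P4 2, P1 5 (sum 15, leaving 2 seats).
Remainders in descending order: P4 0.5933, P8 0.4303, P7 0.4028, P6 0.2489, P1 0.2358, P5 0.0889.
Largest remainders: P4, P8 receive the extra seats.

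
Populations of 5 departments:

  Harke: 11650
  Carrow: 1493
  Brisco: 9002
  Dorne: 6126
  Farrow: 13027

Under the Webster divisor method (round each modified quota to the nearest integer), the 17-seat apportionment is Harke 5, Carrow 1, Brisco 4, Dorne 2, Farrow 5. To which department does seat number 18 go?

Dorne

Priority for the next seat is population ÷ (current seats + 0.5).
Priorities: Harke 2118.182, Carrow 995.333, Brisco 2000.444, Dorne 2450.400, Farrow 2368.545.
Highest priority: Dorne.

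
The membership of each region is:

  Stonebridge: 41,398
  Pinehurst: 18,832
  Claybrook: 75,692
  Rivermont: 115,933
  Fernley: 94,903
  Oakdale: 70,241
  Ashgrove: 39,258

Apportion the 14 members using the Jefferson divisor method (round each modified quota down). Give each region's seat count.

Standard divisor 456257/14 ≈ 32589.786; standard quotas: Stonebridge 1.270, Pinehurst 0.578, Claybrook 2.323, Rivermont 3.557, Fernley 2.912, Oakdale 2.155, Ashgrove 1.205.
Rounding down gives 1, 0, 2, 3, 2, 2, 1 = 11 seats, so the divisor must be adjusted.
With modified divisor 24500: modified quotas Stonebridge 1.690, Pinehurst 0.769, Claybrook 3.089, Rivermont 4.732, Fernley 3.874, Oakdale 2.867, Ashgrove 1.602.
Rounding down: Stonebridge 1, Pinehurst 0, Claybrook 3, Rivermont 4, Fernley 3, Oakdale 2, Ashgrove 1 (total 14).

Stonebridge: 1; Pinehurst: 0; Claybrook: 3; Rivermont: 4; Fernley: 3; Oakdale: 2; Ashgrove: 1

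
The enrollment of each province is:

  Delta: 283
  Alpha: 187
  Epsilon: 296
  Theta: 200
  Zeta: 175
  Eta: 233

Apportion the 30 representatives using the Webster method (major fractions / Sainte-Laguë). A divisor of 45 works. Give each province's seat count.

Delta 6; Alpha 4; Epsilon 7; Theta 4; Zeta 4; Eta 5

With modified divisor 45: modified quotas Delta 6.289, Alpha 4.156, Epsilon 6.578, Theta 4.444, Zeta 3.889, Eta 5.178.
Rounding to the nearest integer: Delta 6, Alpha 4, Epsilon 7, Theta 4, Zeta 4, Eta 5 (total 30).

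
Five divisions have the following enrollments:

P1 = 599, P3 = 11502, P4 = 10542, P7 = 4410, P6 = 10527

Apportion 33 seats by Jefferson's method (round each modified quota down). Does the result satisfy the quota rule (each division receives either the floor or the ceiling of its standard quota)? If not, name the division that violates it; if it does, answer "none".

Standard quotas: P1 0.526, P3 10.100, P4 9.257, P7 3.873, P6 9.244.
Jefferson allocation: P1 0, P3 10, P4 10, P7 4, P6 9.
Every allocation lies between the lower and upper quota.

none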